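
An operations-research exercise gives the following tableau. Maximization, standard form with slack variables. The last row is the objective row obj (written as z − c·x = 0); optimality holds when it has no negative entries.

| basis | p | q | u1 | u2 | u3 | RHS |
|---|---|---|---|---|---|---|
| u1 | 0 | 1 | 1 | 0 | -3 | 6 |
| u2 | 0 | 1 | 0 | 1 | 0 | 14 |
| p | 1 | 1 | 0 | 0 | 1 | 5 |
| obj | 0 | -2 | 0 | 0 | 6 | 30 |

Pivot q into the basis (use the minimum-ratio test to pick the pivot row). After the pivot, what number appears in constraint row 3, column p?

Ratio test on column q — row 1: 6/1 = 6; row 2: 14/1 = 14; row 3: 5/1 = 5. Minimum is 5 at row 3 (p leaves); pivot element 1.
Divide row 3 by 1; eliminate column q from the other rows.
In the new row 3, the p entry is the old entry divided by the pivot: 1/1 = 1.

1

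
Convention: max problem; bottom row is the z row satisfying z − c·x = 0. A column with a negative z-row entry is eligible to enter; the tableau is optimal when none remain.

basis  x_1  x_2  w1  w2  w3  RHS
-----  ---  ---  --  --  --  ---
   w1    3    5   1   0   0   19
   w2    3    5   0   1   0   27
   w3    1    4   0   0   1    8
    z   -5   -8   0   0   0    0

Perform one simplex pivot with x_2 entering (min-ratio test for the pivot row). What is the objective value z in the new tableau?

Ratio test on column x_2 — row 1: 19/5 = 19/5; row 2: 27/5 = 27/5; row 3: 8/4 = 2. Minimum is 2 at row 3 (w3 leaves); pivot element 4.
Pivot on row 3; the z-row RHS becomes 0 − (-8)·2 = 16.

16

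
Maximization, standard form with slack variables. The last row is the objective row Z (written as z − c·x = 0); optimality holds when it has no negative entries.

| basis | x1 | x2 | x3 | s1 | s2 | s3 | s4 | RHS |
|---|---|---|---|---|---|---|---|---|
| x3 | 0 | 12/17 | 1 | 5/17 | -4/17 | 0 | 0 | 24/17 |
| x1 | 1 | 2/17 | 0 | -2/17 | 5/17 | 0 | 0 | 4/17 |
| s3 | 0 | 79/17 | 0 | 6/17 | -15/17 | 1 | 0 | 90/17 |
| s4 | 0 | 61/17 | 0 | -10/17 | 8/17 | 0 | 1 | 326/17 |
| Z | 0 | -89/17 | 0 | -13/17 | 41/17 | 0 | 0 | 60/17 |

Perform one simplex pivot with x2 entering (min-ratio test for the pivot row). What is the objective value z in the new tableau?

Ratio test on column x2 — row 1: (24/17)/(12/17) = 2; row 2: (4/17)/(2/17) = 2; row 3: (90/17)/(79/17) = 90/79; row 4: (326/17)/(61/17) = 326/61. Minimum is 90/79 at row 3 (s3 leaves); pivot element 79/17.
Pivot on row 3; the Z-row RHS becomes 60/17 − (-89/17)·(90/79) = 750/79.

750/79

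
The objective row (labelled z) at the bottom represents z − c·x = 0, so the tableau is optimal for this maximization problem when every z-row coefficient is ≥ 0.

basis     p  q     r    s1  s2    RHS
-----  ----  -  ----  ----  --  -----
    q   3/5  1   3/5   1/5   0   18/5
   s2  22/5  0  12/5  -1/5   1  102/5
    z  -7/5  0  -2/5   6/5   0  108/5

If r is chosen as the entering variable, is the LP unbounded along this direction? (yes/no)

no

Column r has positive entries in row(s) 1, 2, so the ratio test bounds it — not unbounded.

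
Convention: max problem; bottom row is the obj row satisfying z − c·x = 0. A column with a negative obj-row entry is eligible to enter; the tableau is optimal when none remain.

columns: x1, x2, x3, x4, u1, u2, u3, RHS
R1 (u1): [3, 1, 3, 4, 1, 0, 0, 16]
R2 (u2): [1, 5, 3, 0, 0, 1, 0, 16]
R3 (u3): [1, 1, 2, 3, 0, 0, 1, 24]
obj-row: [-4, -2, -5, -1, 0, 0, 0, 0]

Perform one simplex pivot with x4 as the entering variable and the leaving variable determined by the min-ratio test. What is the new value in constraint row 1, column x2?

1/4

Ratio test on column x4 — row 1: 16/4 = 4; row 2: entry 0 ≤ 0; row 3: 24/3 = 8. Minimum is 4 at row 1 (u1 leaves); pivot element 4.
Divide row 1 by 4; eliminate column x4 from the other rows.
In the new row 1, the x2 entry is the old entry divided by the pivot: 1/4 = 1/4.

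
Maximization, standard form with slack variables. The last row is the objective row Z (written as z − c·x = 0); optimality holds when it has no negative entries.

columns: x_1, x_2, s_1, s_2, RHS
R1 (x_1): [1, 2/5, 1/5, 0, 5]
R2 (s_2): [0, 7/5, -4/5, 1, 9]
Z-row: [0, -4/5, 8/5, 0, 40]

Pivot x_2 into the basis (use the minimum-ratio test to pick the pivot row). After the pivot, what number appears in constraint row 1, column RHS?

17/7

Ratio test on column x_2 — row 1: 5/(2/5) = 25/2; row 2: 9/(7/5) = 45/7. Minimum is 45/7 at row 2 (s_2 leaves); pivot element 7/5.
Divide row 2 by 7/5; eliminate column x_2 from the other rows.
Row 1 update in column RHS: 5 − (2/5)·(45/7) = 17/7.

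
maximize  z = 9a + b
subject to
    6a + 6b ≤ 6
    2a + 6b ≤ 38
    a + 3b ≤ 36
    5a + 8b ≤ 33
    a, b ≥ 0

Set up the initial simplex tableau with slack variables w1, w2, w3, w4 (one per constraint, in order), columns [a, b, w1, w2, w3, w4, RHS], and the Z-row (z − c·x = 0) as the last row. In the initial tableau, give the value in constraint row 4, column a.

5

Constraint 4 has coefficient 5 on a.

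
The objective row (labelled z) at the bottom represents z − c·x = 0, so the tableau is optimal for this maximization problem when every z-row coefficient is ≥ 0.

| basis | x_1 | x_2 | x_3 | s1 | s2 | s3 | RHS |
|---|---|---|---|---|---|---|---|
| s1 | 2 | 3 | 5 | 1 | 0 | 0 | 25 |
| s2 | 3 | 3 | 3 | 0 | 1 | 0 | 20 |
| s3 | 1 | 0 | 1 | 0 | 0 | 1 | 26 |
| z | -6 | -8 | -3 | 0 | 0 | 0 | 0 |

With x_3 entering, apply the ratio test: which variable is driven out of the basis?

s1

Column x_3 entries and ratios — s1: 25/5 = 5; s2: 20/3 = 20/3; s3: 26/1 = 26.
Smallest ratio is 5 in the row of s1, so s1 leaves.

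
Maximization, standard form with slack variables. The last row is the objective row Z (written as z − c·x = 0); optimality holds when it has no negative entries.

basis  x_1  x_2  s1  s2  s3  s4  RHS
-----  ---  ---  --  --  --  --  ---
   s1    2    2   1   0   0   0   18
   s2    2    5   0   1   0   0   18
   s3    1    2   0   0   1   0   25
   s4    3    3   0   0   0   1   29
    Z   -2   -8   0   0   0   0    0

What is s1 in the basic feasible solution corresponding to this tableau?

18

s1 is basic (row 1); its value is the RHS of that row, 18.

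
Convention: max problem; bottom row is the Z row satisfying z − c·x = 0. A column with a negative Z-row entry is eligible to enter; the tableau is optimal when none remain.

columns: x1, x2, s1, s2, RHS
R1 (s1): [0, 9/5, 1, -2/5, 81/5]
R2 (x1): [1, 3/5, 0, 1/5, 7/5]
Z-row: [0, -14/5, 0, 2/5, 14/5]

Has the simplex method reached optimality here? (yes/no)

The Z-row has a negative entry -14/5 in column x2, so it is not optimal.

no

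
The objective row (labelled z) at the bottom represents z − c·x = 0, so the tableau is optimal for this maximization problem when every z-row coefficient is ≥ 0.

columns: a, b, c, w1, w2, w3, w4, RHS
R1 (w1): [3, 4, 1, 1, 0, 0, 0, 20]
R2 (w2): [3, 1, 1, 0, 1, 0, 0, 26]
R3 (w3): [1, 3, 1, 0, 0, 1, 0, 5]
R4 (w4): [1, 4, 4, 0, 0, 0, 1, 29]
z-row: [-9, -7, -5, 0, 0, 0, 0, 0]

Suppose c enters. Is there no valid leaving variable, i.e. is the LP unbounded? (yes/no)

no

Column c has positive entries in row(s) 1, 2, 3, 4, so the ratio test bounds it — not unbounded.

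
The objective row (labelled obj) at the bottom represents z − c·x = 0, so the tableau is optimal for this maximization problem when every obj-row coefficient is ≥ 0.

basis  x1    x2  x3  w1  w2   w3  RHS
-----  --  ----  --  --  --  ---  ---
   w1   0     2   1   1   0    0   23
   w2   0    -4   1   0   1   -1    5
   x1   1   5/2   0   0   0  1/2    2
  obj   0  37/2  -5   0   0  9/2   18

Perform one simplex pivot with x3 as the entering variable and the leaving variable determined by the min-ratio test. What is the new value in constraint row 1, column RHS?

18

Ratio test on column x3 — row 1: 23/1 = 23; row 2: 5/1 = 5; row 3: entry 0 ≤ 0. Minimum is 5 at row 2 (w2 leaves); pivot element 1.
Divide row 2 by 1; eliminate column x3 from the other rows.
Row 1 update in column RHS: 23 − 1·5 = 18.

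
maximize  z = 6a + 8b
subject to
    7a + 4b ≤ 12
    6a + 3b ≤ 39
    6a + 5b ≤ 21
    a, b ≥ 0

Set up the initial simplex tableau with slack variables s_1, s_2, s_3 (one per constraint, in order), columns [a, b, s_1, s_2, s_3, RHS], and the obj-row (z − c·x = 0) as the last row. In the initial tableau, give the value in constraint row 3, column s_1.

0

Slack s_1 belongs to constraint 1; its column is the unit vector e_1, so the entry in row 3 is 0.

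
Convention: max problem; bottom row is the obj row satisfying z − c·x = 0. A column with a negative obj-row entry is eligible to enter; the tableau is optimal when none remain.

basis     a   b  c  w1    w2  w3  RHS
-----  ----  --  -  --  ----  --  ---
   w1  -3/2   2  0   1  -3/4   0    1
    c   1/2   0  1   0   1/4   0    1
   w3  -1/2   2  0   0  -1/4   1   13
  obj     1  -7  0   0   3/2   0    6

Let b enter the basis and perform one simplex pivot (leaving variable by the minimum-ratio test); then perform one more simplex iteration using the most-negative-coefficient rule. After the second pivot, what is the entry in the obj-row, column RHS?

Ratio test on column b — row 1: 1/2 = 1/2; row 2: entry 0 ≤ 0; row 3: 13/2 = 13/2. Minimum is 1/2 at row 1 (w1 leaves); pivot element 2.
Divide row 1 by 2; eliminate column b from the other rows.
Second iteration: most negative obj-row entry is -17/4 in column a, so a enters.
Ratio test on column a — row 1: entry -3/4 ≤ 0; row 2: 1/(1/2) = 2; row 3: 12/1 = 12. Minimum is 2 at row 2 (c leaves); pivot element 1/2.
Divide row 2 by 1/2; eliminate column a from the other rows.
After both pivots, the entry at the obj-row, column RHS is 18.

18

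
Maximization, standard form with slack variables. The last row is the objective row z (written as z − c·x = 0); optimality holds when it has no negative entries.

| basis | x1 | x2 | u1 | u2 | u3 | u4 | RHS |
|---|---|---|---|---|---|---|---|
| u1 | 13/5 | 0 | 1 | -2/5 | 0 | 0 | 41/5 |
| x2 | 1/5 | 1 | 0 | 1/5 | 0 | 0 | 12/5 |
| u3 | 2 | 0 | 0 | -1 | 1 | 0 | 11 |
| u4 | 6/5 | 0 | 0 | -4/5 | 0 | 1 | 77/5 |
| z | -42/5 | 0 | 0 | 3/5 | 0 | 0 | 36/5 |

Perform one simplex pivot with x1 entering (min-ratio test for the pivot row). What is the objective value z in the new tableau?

Ratio test on column x1 — row 1: (41/5)/(13/5) = 41/13; row 2: (12/5)/(1/5) = 12; row 3: 11/2 = 11/2; row 4: (77/5)/(6/5) = 77/6. Minimum is 41/13 at row 1 (u1 leaves); pivot element 13/5.
Pivot on row 1; the z-row RHS becomes 36/5 − (-42/5)·(41/13) = 438/13.

438/13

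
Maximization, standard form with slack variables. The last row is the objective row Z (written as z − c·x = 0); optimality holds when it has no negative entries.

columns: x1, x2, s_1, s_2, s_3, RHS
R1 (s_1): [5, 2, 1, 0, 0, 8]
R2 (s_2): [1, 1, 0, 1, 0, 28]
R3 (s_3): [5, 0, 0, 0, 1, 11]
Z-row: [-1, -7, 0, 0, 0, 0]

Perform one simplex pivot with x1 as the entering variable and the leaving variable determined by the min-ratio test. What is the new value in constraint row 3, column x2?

-2

Ratio test on column x1 — row 1: 8/5 = 8/5; row 2: 28/1 = 28; row 3: 11/5 = 11/5. Minimum is 8/5 at row 1 (s_1 leaves); pivot element 5.
Divide row 1 by 5; eliminate column x1 from the other rows.
Row 3 update in column x2: 0 − 5·(2/5) = -2.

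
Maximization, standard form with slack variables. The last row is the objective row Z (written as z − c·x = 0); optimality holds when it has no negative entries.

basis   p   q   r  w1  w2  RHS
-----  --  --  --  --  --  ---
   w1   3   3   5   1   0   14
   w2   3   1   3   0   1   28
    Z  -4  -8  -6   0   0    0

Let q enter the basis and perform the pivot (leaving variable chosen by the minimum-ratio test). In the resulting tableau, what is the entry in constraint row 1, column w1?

Ratio test on column q — row 1: 14/3 = 14/3; row 2: 28/1 = 28. Minimum is 14/3 at row 1 (w1 leaves); pivot element 3.
Divide row 1 by 3; eliminate column q from the other rows.
In the new row 1, the w1 entry is the old entry divided by the pivot: 1/3 = 1/3.

1/3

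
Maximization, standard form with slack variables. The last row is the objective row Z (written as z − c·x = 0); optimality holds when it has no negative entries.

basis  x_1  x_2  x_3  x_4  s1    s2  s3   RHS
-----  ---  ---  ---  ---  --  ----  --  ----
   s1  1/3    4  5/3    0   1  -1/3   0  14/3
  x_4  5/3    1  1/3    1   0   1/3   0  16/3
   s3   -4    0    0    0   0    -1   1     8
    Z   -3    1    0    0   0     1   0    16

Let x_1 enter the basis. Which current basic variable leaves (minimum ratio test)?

Column x_1 entries and ratios — s1: (14/3)/(1/3) = 14; x_4: (16/3)/(5/3) = 16/5; s3: -4 ≤ 0, skip.
Smallest ratio is 16/5 in the row of x_4, so x_4 leaves.

x_4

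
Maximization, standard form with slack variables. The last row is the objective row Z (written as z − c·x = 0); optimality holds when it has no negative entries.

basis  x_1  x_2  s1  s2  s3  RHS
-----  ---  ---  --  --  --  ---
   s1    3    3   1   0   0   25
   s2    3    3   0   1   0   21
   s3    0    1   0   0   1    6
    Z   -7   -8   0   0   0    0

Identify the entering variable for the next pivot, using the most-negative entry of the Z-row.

x_2

Negative Z-row entries: x_1: -7, x_2: -8.
The most negative is -8 in column x_2, so x_2 enters.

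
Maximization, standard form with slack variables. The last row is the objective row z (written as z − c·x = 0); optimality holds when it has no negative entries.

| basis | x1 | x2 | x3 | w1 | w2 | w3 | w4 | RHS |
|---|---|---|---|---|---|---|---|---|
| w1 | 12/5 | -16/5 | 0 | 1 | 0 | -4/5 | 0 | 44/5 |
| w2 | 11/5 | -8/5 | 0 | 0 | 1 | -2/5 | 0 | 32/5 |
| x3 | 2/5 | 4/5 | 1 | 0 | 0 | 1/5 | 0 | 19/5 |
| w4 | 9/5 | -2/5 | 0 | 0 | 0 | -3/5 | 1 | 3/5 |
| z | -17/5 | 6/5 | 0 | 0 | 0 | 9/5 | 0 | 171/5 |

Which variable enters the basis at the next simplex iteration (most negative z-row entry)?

x1

Negative z-row entries: x1: -17/5.
The most negative is -17/5 in column x1, so x1 enters.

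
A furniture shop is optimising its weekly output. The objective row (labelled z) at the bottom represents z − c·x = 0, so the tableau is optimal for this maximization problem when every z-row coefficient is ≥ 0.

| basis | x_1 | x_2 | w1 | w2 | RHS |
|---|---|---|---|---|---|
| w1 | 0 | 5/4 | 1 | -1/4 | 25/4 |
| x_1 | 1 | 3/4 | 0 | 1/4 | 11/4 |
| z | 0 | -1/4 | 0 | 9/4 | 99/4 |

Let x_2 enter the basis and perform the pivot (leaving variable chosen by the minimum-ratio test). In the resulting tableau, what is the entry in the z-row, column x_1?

Ratio test on column x_2 — row 1: (25/4)/(5/4) = 5; row 2: (11/4)/(3/4) = 11/3. Minimum is 11/3 at row 2 (x_1 leaves); pivot element 3/4.
Divide row 2 by 3/4; eliminate column x_2 from the other rows.
z-row update in column x_1: 0 − (-1/4)·(4/3) = 1/3.

1/3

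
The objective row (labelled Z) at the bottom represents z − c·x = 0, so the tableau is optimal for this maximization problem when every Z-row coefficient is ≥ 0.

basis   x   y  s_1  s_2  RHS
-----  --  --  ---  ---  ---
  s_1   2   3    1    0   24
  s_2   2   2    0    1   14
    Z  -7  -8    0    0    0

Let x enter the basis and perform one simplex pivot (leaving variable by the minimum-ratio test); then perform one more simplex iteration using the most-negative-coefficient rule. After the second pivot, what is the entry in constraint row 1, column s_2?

-3/2

Ratio test on column x — row 1: 24/2 = 12; row 2: 14/2 = 7. Minimum is 7 at row 2 (s_2 leaves); pivot element 2.
Divide row 2 by 2; eliminate column x from the other rows.
Second iteration: most negative Z-row entry is -1 in column y, so y enters.
Ratio test on column y — row 1: 10/1 = 10; row 2: 7/1 = 7. Minimum is 7 at row 2 (x leaves); pivot element 1.
Divide row 2 by 1; eliminate column y from the other rows.
After both pivots, the entry at constraint row 1, column s_2 is -3/2.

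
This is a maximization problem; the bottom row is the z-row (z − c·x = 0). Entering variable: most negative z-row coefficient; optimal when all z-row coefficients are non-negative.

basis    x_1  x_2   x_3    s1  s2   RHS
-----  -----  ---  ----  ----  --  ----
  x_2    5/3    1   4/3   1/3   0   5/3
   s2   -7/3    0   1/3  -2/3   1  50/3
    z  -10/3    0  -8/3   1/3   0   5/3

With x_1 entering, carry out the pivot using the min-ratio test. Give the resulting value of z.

5

Ratio test on column x_1 — row 1: (5/3)/(5/3) = 1; row 2: entry -7/3 ≤ 0. Minimum is 1 at row 1 (x_2 leaves); pivot element 5/3.
Pivot on row 1; the z-row RHS becomes 5/3 − (-10/3)·1 = 5.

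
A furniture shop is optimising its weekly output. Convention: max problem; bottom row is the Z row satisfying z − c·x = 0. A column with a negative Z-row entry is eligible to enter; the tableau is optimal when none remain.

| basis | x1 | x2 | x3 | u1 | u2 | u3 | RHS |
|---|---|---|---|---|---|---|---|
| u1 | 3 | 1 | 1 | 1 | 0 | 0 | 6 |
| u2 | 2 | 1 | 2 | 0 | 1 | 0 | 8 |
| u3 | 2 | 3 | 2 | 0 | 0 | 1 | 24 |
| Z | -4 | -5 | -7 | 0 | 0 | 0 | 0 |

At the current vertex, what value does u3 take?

24

u3 is basic (row 3); its value is the RHS of that row, 24.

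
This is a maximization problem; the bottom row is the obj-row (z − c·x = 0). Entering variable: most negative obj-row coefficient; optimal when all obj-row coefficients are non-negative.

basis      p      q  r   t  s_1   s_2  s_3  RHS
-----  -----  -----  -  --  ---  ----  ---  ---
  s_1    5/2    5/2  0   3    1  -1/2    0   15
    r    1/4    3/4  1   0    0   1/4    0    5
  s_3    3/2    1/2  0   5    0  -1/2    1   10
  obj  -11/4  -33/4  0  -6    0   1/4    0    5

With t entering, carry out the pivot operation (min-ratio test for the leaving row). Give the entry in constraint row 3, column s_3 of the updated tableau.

Ratio test on column t — row 1: 15/3 = 5; row 2: entry 0 ≤ 0; row 3: 10/5 = 2. Minimum is 2 at row 3 (s_3 leaves); pivot element 5.
Divide row 3 by 5; eliminate column t from the other rows.
In the new row 3, the s_3 entry is the old entry divided by the pivot: 1/5 = 1/5.

1/5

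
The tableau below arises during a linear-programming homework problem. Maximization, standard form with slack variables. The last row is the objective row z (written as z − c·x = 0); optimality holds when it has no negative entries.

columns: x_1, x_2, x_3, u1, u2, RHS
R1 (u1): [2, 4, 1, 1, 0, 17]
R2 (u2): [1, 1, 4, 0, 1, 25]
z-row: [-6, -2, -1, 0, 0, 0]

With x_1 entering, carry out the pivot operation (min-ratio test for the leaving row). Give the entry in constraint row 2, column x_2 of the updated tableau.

Ratio test on column x_1 — row 1: 17/2 = 17/2; row 2: 25/1 = 25. Minimum is 17/2 at row 1 (u1 leaves); pivot element 2.
Divide row 1 by 2; eliminate column x_1 from the other rows.
Row 2 update in column x_2: 1 − 1·2 = -1.

-1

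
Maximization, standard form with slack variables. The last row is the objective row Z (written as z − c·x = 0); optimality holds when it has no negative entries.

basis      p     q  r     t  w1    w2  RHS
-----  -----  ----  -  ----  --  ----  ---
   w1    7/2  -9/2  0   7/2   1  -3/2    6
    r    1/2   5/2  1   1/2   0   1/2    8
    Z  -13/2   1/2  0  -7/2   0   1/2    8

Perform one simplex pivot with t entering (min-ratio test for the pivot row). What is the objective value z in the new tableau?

14

Ratio test on column t — row 1: 6/(7/2) = 12/7; row 2: 8/(1/2) = 16. Minimum is 12/7 at row 1 (w1 leaves); pivot element 7/2.
Pivot on row 1; the Z-row RHS becomes 8 − (-7/2)·(12/7) = 14.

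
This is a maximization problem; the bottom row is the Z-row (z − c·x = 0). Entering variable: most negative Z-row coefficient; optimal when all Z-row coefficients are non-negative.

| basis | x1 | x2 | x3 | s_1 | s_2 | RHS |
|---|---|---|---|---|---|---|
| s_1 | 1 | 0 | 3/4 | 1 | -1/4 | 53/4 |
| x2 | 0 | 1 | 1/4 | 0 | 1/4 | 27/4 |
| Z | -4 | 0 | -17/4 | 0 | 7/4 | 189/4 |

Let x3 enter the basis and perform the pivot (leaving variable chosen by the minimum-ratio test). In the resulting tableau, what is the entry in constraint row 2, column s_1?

Ratio test on column x3 — row 1: (53/4)/(3/4) = 53/3; row 2: (27/4)/(1/4) = 27. Minimum is 53/3 at row 1 (s_1 leaves); pivot element 3/4.
Divide row 1 by 3/4; eliminate column x3 from the other rows.
Row 2 update in column s_1: 0 − (1/4)·(4/3) = -1/3.

-1/3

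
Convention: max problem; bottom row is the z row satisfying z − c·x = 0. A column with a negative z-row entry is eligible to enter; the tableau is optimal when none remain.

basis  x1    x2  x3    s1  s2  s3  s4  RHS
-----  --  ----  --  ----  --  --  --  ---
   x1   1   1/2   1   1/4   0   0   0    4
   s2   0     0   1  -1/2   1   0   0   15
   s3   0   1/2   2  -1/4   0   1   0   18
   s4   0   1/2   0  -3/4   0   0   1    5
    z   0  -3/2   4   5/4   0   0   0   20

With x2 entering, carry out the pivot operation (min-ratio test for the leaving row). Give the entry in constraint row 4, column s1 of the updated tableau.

-1

Ratio test on column x2 — row 1: 4/(1/2) = 8; row 2: entry 0 ≤ 0; row 3: 18/(1/2) = 36; row 4: 5/(1/2) = 10. Minimum is 8 at row 1 (x1 leaves); pivot element 1/2.
Divide row 1 by 1/2; eliminate column x2 from the other rows.
Row 4 update in column s1: -3/4 − (1/2)·(1/2) = -1.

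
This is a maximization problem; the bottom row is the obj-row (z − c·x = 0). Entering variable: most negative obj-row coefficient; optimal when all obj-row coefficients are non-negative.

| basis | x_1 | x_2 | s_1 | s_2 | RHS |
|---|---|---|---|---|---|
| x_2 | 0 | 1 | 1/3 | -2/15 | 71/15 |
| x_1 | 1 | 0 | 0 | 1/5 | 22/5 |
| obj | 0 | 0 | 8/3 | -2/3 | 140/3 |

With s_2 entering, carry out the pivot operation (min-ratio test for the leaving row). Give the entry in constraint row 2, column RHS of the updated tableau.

Ratio test on column s_2 — row 1: entry -2/15 ≤ 0; row 2: (22/5)/(1/5) = 22. Minimum is 22 at row 2 (x_1 leaves); pivot element 1/5.
Divide row 2 by 1/5; eliminate column s_2 from the other rows.
In the new row 2, the RHS entry is the old entry divided by the pivot: (22/5)/(1/5) = 22.

22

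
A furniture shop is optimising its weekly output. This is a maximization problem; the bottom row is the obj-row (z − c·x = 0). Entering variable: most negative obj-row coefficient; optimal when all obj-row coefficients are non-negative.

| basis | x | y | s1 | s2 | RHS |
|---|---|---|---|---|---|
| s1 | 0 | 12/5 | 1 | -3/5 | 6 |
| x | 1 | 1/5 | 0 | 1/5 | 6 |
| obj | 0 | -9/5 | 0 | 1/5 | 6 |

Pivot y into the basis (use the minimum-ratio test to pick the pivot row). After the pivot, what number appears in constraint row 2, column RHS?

Ratio test on column y — row 1: 6/(12/5) = 5/2; row 2: 6/(1/5) = 30. Minimum is 5/2 at row 1 (s1 leaves); pivot element 12/5.
Divide row 1 by 12/5; eliminate column y from the other rows.
Row 2 update in column RHS: 6 − (1/5)·(5/2) = 11/2.

11/2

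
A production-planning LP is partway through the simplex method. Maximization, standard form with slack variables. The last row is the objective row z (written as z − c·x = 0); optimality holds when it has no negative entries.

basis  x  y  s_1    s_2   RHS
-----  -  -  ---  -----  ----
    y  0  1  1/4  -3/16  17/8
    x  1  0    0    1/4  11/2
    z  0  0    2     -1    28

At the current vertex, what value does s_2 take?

0

s_2 is not in the basis, so in the current basic feasible solution s_2 = 0.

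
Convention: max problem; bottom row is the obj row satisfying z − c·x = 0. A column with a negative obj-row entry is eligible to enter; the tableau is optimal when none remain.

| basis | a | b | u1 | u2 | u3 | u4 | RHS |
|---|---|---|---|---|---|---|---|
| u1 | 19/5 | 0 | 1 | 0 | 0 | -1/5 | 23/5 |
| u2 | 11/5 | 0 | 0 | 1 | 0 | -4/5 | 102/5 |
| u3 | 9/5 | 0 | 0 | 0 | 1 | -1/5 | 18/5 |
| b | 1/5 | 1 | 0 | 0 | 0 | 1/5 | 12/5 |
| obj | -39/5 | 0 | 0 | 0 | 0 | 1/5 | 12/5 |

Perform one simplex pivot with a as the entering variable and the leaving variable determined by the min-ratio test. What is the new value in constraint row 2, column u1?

Ratio test on column a — row 1: (23/5)/(19/5) = 23/19; row 2: (102/5)/(11/5) = 102/11; row 3: (18/5)/(9/5) = 2; row 4: (12/5)/(1/5) = 12. Minimum is 23/19 at row 1 (u1 leaves); pivot element 19/5.
Divide row 1 by 19/5; eliminate column a from the other rows.
Row 2 update in column u1: 0 − (11/5)·(5/19) = -11/19.

-11/19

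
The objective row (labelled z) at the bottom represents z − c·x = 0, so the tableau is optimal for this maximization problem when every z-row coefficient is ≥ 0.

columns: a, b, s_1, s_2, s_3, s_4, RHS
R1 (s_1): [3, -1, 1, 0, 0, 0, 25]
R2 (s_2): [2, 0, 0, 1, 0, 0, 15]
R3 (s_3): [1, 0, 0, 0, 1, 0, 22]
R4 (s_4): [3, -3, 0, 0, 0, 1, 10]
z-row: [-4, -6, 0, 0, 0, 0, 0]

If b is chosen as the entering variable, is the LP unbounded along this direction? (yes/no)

yes

Every constraint-row entry in column b is ≤ 0, so increasing b is unbounded.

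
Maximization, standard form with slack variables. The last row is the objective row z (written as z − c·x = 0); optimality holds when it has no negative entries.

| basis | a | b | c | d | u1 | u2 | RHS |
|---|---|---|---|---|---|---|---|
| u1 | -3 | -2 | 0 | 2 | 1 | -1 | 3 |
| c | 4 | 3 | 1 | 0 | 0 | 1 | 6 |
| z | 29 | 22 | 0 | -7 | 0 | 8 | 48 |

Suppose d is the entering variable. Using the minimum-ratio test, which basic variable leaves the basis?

Column d entries and ratios — u1: 3/2 = 3/2; c: 0 ≤ 0, skip.
Smallest ratio is 3/2 in the row of u1, so u1 leaves.

u1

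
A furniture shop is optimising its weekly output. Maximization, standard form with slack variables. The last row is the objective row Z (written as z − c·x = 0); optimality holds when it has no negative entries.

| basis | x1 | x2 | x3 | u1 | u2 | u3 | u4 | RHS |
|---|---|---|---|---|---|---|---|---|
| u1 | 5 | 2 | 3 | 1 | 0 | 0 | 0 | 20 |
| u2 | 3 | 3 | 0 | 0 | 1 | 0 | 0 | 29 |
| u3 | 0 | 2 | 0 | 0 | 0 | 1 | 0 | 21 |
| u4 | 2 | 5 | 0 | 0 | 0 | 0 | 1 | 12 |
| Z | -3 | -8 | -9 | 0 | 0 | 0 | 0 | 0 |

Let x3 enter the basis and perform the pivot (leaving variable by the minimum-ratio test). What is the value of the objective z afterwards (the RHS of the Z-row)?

60

Ratio test on column x3 — row 1: 20/3 = 20/3; row 2: entry 0 ≤ 0; row 3: entry 0 ≤ 0; row 4: entry 0 ≤ 0. Minimum is 20/3 at row 1 (u1 leaves); pivot element 3.
Pivot on row 1; the Z-row RHS becomes 0 − (-9)·(20/3) = 60.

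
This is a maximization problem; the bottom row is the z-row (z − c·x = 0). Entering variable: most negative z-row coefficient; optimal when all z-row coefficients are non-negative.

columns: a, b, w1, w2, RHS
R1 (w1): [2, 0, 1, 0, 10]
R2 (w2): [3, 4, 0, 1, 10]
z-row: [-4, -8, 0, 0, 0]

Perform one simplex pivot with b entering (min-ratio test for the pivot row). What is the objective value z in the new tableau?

20

Ratio test on column b — row 1: entry 0 ≤ 0; row 2: 10/4 = 5/2. Minimum is 5/2 at row 2 (w2 leaves); pivot element 4.
Pivot on row 2; the z-row RHS becomes 0 − (-8)·(5/2) = 20.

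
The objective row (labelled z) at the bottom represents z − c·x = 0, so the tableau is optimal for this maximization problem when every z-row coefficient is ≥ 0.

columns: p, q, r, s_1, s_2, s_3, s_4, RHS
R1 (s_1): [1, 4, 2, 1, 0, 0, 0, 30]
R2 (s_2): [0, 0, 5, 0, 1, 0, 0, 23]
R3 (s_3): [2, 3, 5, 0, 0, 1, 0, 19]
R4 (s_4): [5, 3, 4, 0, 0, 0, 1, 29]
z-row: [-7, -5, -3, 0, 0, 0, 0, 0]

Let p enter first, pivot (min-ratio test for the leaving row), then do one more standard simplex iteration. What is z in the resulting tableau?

Ratio test on column p — row 1: 30/1 = 30; row 2: entry 0 ≤ 0; row 3: 19/2 = 19/2; row 4: 29/5 = 29/5. Minimum is 29/5 at row 4 (s_4 leaves); pivot element 5.
Pivot on row 4; the z-row RHS becomes 0 − (-7)·(29/5) = 203/5.
Next entering variable (most negative z-row entry -4/5): q.
Ratio test on column q — row 1: (121/5)/(17/5) = 121/17; row 2: entry 0 ≤ 0; row 3: (37/5)/(9/5) = 37/9; row 4: (29/5)/(3/5) = 29/3. Minimum is 37/9 at row 3 (s_3 leaves); pivot element 9/5.
After the second pivot the z-row RHS is 203/5 − (-4/5)·(37/9) = 395/9.

395/9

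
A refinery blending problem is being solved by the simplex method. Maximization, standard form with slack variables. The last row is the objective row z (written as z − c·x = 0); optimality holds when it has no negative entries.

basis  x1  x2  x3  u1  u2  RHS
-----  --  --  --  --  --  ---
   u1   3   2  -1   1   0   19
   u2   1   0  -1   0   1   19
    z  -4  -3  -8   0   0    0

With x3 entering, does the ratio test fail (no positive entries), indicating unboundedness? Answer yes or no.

Every constraint-row entry in column x3 is ≤ 0, so increasing x3 is unbounded.

yes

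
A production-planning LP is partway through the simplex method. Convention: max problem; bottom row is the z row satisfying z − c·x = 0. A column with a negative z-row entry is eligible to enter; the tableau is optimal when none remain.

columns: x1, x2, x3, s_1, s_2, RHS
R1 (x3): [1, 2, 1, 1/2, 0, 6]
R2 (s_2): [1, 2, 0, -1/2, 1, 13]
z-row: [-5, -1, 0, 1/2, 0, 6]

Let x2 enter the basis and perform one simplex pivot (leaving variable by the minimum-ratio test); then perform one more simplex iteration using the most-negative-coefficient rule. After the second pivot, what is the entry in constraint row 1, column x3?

Ratio test on column x2 — row 1: 6/2 = 3; row 2: 13/2 = 13/2. Minimum is 3 at row 1 (x3 leaves); pivot element 2.
Divide row 1 by 2; eliminate column x2 from the other rows.
Second iteration: most negative z-row entry is -9/2 in column x1, so x1 enters.
Ratio test on column x1 — row 1: 3/(1/2) = 6; row 2: entry 0 ≤ 0. Minimum is 6 at row 1 (x2 leaves); pivot element 1/2.
Divide row 1 by 1/2; eliminate column x1 from the other rows.
After both pivots, the entry at constraint row 1, column x3 is 1.

1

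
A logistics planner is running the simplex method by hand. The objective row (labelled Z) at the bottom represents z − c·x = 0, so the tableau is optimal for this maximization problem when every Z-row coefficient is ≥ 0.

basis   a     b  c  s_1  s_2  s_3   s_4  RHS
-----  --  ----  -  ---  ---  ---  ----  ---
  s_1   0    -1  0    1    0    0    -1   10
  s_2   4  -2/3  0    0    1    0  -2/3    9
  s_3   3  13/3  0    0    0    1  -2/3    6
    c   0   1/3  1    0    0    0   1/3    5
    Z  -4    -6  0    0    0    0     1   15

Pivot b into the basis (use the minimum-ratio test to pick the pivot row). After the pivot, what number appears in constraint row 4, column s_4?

Ratio test on column b — row 1: entry -1 ≤ 0; row 2: entry -2/3 ≤ 0; row 3: 6/(13/3) = 18/13; row 4: 5/(1/3) = 15. Minimum is 18/13 at row 3 (s_3 leaves); pivot element 13/3.
Divide row 3 by 13/3; eliminate column b from the other rows.
Row 4 update in column s_4: 1/3 − (1/3)·(-2/13) = 5/13.

5/13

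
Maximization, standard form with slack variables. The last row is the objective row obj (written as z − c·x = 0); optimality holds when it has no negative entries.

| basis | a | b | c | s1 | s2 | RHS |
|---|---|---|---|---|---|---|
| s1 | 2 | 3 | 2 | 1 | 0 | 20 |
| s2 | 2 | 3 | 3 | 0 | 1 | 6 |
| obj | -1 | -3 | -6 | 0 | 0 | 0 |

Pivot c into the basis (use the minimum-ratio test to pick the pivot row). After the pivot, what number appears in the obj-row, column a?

3

Ratio test on column c — row 1: 20/2 = 10; row 2: 6/3 = 2. Minimum is 2 at row 2 (s2 leaves); pivot element 3.
Divide row 2 by 3; eliminate column c from the other rows.
obj-row update in column a: -1 − (-6)·(2/3) = 3.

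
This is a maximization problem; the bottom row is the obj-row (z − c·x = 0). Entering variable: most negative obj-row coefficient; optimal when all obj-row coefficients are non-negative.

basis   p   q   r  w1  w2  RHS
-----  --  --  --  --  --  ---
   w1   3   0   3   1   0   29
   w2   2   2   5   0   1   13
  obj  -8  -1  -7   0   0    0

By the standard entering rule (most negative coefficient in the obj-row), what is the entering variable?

p

Negative obj-row entries: p: -8, q: -1, r: -7.
The most negative is -8 in column p, so p enters.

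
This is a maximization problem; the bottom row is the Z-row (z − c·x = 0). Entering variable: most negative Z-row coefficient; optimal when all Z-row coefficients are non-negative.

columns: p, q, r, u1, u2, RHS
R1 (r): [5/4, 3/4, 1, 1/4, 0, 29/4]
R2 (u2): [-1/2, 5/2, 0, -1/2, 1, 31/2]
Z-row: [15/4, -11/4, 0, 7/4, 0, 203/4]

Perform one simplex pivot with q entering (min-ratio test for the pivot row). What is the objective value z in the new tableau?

Ratio test on column q — row 1: (29/4)/(3/4) = 29/3; row 2: (31/2)/(5/2) = 31/5. Minimum is 31/5 at row 2 (u2 leaves); pivot element 5/2.
Pivot on row 2; the Z-row RHS becomes 203/4 − (-11/4)·(31/5) = 339/5.

339/5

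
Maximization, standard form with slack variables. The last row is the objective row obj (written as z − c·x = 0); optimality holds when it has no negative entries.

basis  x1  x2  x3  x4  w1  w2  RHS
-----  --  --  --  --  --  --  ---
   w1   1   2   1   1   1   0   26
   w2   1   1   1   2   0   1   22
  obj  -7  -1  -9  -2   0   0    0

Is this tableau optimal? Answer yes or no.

The obj-row has a negative entry -9 in column x3, so it is not optimal.

no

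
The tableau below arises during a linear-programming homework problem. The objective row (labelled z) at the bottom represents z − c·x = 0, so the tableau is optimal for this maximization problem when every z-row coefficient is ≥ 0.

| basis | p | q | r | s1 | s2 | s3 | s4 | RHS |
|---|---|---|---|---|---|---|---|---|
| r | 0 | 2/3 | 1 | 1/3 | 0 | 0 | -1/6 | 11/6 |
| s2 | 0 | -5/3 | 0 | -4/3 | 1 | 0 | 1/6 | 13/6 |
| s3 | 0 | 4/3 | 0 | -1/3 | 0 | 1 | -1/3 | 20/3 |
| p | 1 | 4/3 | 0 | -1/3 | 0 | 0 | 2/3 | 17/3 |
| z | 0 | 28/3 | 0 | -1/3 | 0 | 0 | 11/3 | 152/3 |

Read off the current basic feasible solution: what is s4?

0

s4 is not in the basis, so in the current basic feasible solution s4 = 0.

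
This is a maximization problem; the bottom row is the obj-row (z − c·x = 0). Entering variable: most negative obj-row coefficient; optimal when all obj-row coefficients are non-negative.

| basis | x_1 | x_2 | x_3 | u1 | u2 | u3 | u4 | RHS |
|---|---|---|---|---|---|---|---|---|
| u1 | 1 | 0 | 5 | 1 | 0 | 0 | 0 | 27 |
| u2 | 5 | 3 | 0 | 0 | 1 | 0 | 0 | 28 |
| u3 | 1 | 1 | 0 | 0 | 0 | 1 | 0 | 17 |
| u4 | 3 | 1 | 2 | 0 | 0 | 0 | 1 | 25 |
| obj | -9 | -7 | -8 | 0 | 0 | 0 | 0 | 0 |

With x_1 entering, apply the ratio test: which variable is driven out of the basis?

u2

Column x_1 entries and ratios — u1: 27/1 = 27; u2: 28/5 = 28/5; u3: 17/1 = 17; u4: 25/3 = 25/3.
Smallest ratio is 28/5 in the row of u2, so u2 leaves.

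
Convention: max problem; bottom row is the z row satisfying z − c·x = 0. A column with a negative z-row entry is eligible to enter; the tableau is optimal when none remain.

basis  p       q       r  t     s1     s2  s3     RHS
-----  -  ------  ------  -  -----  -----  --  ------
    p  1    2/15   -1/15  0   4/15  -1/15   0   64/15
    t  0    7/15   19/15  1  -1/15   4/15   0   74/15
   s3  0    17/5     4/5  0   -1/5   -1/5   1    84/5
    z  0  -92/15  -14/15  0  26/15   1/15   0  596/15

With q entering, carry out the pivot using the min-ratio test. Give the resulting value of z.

Ratio test on column q — row 1: (64/15)/(2/15) = 32; row 2: (74/15)/(7/15) = 74/7; row 3: (84/5)/(17/5) = 84/17. Minimum is 84/17 at row 3 (s3 leaves); pivot element 17/5.
Pivot on row 3; the z-row RHS becomes 596/15 − (-92/15)·(84/17) = 3572/51.

3572/51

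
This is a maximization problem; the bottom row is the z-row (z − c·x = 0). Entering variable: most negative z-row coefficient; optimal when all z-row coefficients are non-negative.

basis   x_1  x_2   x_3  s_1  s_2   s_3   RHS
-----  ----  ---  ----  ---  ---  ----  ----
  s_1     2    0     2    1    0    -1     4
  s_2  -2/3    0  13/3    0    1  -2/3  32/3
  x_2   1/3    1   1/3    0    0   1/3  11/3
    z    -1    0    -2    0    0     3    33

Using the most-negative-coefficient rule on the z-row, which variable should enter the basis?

x_3

Negative z-row entries: x_1: -1, x_3: -2.
The most negative is -2 in column x_3, so x_3 enters.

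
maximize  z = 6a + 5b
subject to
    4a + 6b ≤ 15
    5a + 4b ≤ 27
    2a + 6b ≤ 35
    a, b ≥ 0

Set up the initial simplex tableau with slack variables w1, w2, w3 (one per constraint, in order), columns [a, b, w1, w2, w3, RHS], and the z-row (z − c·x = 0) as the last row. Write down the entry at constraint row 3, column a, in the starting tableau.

2

Constraint 3 has coefficient 2 on a.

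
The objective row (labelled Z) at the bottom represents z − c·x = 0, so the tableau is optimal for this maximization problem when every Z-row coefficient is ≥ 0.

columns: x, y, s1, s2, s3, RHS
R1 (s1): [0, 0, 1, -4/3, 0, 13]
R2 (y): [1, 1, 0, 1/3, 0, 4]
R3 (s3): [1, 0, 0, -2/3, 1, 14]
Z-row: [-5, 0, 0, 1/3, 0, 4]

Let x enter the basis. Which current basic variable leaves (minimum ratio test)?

Column x entries and ratios — s1: 0 ≤ 0, skip; y: 4/1 = 4; s3: 14/1 = 14.
Smallest ratio is 4 in the row of y, so y leaves.

y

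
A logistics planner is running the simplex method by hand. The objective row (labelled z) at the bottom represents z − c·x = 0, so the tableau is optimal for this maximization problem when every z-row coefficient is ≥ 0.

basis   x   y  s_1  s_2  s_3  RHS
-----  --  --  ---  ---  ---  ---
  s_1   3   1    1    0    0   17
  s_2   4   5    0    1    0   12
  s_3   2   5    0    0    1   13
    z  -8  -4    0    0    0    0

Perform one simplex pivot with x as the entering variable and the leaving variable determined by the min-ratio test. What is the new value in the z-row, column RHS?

Ratio test on column x — row 1: 17/3 = 17/3; row 2: 12/4 = 3; row 3: 13/2 = 13/2. Minimum is 3 at row 2 (s_2 leaves); pivot element 4.
Divide row 2 by 4; eliminate column x from the other rows.
z-row update in column RHS: 0 − (-8)·3 = 24.

24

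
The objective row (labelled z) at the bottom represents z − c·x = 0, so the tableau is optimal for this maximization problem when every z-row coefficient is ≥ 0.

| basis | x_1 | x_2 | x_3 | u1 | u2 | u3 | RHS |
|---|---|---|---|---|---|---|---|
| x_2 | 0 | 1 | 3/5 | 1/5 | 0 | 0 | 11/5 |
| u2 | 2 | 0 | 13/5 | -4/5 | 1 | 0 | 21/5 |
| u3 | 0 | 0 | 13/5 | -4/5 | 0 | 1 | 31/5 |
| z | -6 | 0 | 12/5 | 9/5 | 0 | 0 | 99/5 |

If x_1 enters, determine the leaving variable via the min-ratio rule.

u2

Column x_1 entries and ratios — x_2: 0 ≤ 0, skip; u2: (21/5)/2 = 21/10; u3: 0 ≤ 0, skip.
Smallest ratio is 21/10 in the row of u2, so u2 leaves.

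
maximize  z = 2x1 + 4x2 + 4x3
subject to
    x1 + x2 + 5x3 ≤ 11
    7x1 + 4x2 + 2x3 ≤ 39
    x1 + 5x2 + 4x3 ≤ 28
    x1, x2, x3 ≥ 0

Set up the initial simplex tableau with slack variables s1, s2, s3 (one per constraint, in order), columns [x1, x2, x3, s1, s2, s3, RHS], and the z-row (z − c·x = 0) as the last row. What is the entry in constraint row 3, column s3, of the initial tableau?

1

Slack s3 belongs to constraint 3; its column is the unit vector e_3, so the entry in row 3 is 1.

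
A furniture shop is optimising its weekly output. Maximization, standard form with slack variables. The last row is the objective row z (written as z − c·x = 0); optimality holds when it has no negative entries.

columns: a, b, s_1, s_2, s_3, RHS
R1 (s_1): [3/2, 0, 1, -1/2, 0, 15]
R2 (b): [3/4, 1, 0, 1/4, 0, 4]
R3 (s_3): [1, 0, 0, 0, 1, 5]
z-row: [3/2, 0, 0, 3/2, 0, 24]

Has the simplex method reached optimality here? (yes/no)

yes

Every z-row coefficient is ≥ 0, so the tableau is optimal.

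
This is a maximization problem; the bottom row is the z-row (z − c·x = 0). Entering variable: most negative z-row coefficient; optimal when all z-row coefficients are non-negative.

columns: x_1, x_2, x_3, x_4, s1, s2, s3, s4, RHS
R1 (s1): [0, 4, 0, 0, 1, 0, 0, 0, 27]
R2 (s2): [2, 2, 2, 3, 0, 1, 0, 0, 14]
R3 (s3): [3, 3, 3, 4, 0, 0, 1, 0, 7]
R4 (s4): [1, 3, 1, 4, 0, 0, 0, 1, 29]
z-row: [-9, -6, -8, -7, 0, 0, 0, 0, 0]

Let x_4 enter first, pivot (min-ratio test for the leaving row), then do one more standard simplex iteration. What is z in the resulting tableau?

21

Ratio test on column x_4 — row 1: entry 0 ≤ 0; row 2: 14/3 = 14/3; row 3: 7/4 = 7/4; row 4: 29/4 = 29/4. Minimum is 7/4 at row 3 (s3 leaves); pivot element 4.
Pivot on row 3; the z-row RHS becomes 0 − (-7)·(7/4) = 49/4.
Next entering variable (most negative z-row entry -15/4): x_1.
Ratio test on column x_1 — row 1: entry 0 ≤ 0; row 2: entry -1/4 ≤ 0; row 3: (7/4)/(3/4) = 7/3; row 4: entry -2 ≤ 0. Minimum is 7/3 at row 3 (x_4 leaves); pivot element 3/4.
After the second pivot the z-row RHS is 49/4 − (-15/4)·(7/3) = 21.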